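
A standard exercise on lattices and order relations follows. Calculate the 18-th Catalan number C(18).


C(n) = C(2n, n) / (n+1).
C(36, 18) = 9075135300
C(18) = 9075135300 / 19 = 477638700


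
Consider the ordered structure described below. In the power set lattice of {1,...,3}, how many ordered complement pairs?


Complement pair (a,b): a meet b = bottom, a join b = top.
Here: A intersect B = {} and A union B = {1,...,3}.
Pairs found: ({},{1,2,3}), ({1},{2,3}), ({2},{1,3}), ({3},{1,2}), ... (4 more)
Total ordered pairs: 8


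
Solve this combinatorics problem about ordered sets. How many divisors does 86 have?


Divisors of 86: [1, 2, 43, 86]
Count: 4


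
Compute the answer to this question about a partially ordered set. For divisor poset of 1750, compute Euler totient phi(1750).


phi(n) = n * prod_{p|n} (1 - 1/p).
Prime divisors of 1750: [2, 5, 7]
phi(1750) = 1750 * (1 - 1/2) * (1 - 1/5) * (1 - 1/7)
phi(1750) = 600


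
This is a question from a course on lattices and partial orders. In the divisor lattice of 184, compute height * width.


Height = length of longest chain minus 1; width = size of largest antichain.
A maximum chain: 1 | 23 | 46 | 92 | 184  (height 4).
A maximum antichain: {2, 23}  (width 2).
Product = 4 * 2 = 8


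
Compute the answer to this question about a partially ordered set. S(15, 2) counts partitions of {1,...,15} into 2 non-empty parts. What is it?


S(n,k) = k*S(n-1,k) + S(n-1,k-1).
S(14,2) = 8191, S(14,1) = 1
S(15,2) = 2*8191 + 1 = 16382 + 1
S(15,2) = 16383


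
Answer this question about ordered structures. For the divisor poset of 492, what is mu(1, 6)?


In a divisor lattice, mu(a,b) = mu(b/a) where mu is the classical Mobius function.
b/a = 6/1 = 6
Prime factorization of 6: primes [2, 3]
6 is squarefree with 2 prime factor(s), so mu(6) = (-1)^2 = 1


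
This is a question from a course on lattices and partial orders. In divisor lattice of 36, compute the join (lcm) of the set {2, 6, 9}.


In a divisor lattice, join = lcm (least common multiple).
Compute lcm iteratively: start with first element, then lcm(current, next).
Elements: [2, 6, 9]
lcm(2,6) = 6
lcm(6,9) = 18
Final lcm = 18


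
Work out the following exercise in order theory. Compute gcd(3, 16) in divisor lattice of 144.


In a divisor lattice, meet = gcd (greatest common divisor).
By Euclidean algorithm or factoring: gcd(3,16) = 1


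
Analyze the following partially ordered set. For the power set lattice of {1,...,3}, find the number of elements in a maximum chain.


A chain is a totally ordered subset; we count the number of elements in a maximum chain.
Compute, for each element x, the size of the longest chain ending at x:
  {}: 1
  {1}: 2
  {2}: 2
  {3}: 2
  {1,2}: 3
  {1,3}: 3
  ...
A maximum chain: {} < {1} < {1,2} < {1,2,3}
Number of elements in the longest chain: 4


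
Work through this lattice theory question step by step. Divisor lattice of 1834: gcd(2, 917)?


Meet=gcd.
gcd(2,917)=1


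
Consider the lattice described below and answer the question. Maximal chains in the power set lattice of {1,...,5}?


A maximal chain goes from the minimum element to a maximal element via cover relations.
Counting all min-to-max paths in the cover graph.
Total maximal chains: 120


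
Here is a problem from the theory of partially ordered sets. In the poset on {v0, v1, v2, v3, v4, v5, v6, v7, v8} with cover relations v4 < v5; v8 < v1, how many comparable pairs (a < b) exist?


A comparable pair {a,b} has a < b or b < a in the order.
Count unordered pairs where one element is strictly below the other.
Examples: {v1,v8}, {v4,v5}
Total comparable pairs: 2


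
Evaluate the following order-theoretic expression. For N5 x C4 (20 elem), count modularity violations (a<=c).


Modular law: if a <= c then a v (b ^ c) = (a v b) ^ c.
Check all triples (a,b,c) with a <= c among 20 elements.
  e.g. a=(a,0), b=(c,0), c=(b,0): lhs=(a,0) != rhs=(b,0)
  e.g. a=(a,0), b=(c,1), c=(b,0): lhs=(a,0) != rhs=(b,0)
Total violating triples: 40


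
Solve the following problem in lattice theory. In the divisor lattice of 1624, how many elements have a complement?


An element a is complemented if some b has a meet b = bottom, a join b = top.
a is complemented iff gcd(a, n/a)=1, i.e. a is a unitary divisor of 1624.
Complemented elements: 1, 7, 8, 29, 56, 203, ... (2 more)
Count: 8


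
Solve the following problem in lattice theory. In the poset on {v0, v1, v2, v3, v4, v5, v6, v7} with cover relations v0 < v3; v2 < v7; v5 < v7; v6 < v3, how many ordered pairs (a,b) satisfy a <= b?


The order relation is {(a,b) : a <= b}, reflexive so it includes (a,a).
Examples: (v0,v0), (v0,v3), (v1,v1), (v2,v2), (v2,v7), ...
Total ordered pairs: 12


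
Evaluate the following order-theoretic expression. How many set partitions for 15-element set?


B(n) = number of set partitions of an n-element set.
B(n) satisfies the recurrence: B(n+1) = sum_k C(n,k)*B(k).
B(15) = 1382958545


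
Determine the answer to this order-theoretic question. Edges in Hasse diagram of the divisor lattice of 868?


A cover relation a -< b holds when a < b with no c strictly between.
Cover relations:
  1 -< 2
  1 -< 7
  1 -< 31
  2 -< 4
  2 -< 14
  2 -< 62
  4 -< 28
  4 -< 124
  ...12 more
Total: 20


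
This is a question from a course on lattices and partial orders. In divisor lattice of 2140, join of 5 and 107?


In a divisor lattice, join = lcm (least common multiple).
gcd(5,107) = 1
lcm(5,107) = 5*107/gcd = 535/1 = 535


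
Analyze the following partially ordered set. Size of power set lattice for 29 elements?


Power set = 2^n.
2^29 = 536870912


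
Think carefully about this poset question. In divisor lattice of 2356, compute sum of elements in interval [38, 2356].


Interval [38,2356] in divisors of 2356: [38, 76, 1178, 2356]
Sum = 3648


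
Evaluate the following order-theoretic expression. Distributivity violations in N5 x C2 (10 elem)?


Distributive law: a ^ (b v c) = (a ^ b) v (a ^ c).
Check all 10^3 = 1000 ordered triples (a,b,c).
  e.g. a=(b,0), b=(a,0), c=(c,0): lhs=(b,0) != rhs=(a,0)
  e.g. a=(b,0), b=(a,0), c=(c,1): lhs=(b,0) != rhs=(a,0)
Total violating triples: 16


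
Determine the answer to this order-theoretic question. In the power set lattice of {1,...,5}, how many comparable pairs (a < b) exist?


A comparable pair {a,b} has a < b or b < a in the order.
Count unordered pairs where one element is strictly below the other.
Examples: {{},{1}}, {{},{2}}, {{},{3}}, {{},{4}}, ...
Total comparable pairs: 211


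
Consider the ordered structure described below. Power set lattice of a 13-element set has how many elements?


Power set = 2^n.
2^13 = 8192


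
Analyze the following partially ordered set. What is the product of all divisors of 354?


Divisors of 354: [1, 2, 3, 6, 59, 118, 177, 354]
Product = n^(d(n)/2) = 354^(8/2)
Product = 15704099856


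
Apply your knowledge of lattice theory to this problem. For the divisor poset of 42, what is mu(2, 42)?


In a divisor lattice, mu(a,b) = mu(b/a) where mu is the classical Mobius function.
b/a = 42/2 = 21
Prime factorization of 21: primes [3, 7]
21 is squarefree with 2 prime factor(s), so mu(21) = (-1)^2 = 1


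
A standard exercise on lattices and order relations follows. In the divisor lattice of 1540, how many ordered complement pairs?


Complement pair (a,b): a meet b = bottom, a join b = top.
Here: gcd(a,b)=1 and lcm(a,b)=1540, i.e. a*b=1540 with a,b coprime.
Pairs found: (1,1540), (4,385), (5,308), (7,220), ... (12 more)
Total ordered pairs: 16


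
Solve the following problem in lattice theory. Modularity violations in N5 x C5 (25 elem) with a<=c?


Modular law: if a <= c then a v (b ^ c) = (a v b) ^ c.
Check all triples (a,b,c) with a <= c among 25 elements.
  e.g. a=(a,0), b=(c,0), c=(b,0): lhs=(a,0) != rhs=(b,0)
  e.g. a=(a,0), b=(c,1), c=(b,0): lhs=(a,0) != rhs=(b,0)
Total violating triples: 75


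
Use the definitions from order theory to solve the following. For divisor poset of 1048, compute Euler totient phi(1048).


phi(n) = n * prod_{p|n} (1 - 1/p).
Prime divisors of 1048: [2, 131]
phi(1048) = 1048 * (1 - 1/2) * (1 - 1/131)
phi(1048) = 520


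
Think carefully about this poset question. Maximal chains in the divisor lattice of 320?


A maximal chain goes from the minimum element to a maximal element via cover relations.
Counting all min-to-max paths in the cover graph.
Total maximal chains: 7


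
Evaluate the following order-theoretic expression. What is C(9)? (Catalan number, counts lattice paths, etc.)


C(n) = C(2n, n) / (n+1).
C(18, 9) = 48620
C(9) = 48620 / 10 = 4862


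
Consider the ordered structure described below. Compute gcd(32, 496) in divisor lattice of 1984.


In a divisor lattice, meet = gcd (greatest common divisor).
By Euclidean algorithm or factoring: gcd(32,496) = 16


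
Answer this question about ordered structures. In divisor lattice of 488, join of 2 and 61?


In a divisor lattice, join = lcm (least common multiple).
gcd(2,61) = 1
lcm(2,61) = 2*61/gcd = 122/1 = 122


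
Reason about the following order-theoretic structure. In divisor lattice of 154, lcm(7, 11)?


Join=lcm.
gcd(7,11)=1
lcm=77


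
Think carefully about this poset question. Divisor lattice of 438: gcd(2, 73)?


Meet=gcd.
gcd(2,73)=1


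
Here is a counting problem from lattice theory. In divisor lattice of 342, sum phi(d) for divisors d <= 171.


Divisors of 342 up to 171: [1, 2, 3, 6, 9, 18, 19, 38, 57, 114, 171]
phi values: [1, 1, 2, 2, 6, 6, 18, 18, 36, 36, 108]
Sum = 234


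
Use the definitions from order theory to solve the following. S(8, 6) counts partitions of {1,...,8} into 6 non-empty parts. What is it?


S(n,k) = k*S(n-1,k) + S(n-1,k-1).
S(7,6) = 21, S(7,5) = 140
S(8,6) = 6*21 + 140 = 126 + 140
S(8,6) = 266


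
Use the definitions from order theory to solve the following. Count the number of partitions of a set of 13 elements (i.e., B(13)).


B(n) = number of set partitions of an n-element set.
B(n) satisfies the recurrence: B(n+1) = sum_k C(n,k)*B(k).
B(13) = 27644437


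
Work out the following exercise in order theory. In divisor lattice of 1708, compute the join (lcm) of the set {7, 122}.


In a divisor lattice, join = lcm (least common multiple).
Compute lcm iteratively: start with first element, then lcm(current, next).
Elements: [7, 122]
lcm(7,122) = 854
Final lcm = 854


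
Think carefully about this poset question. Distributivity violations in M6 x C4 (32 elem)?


Distributive law: a ^ (b v c) = (a ^ b) v (a ^ c).
Check all 32^3 = 32768 ordered triples (a,b,c).
  e.g. a=(a1,0), b=(a2,0), c=(a3,0): lhs=(a1,0) != rhs=(0,0)
  e.g. a=(a1,0), b=(a2,0), c=(a3,1): lhs=(a1,0) != rhs=(0,0)
Total violating triples: 7680


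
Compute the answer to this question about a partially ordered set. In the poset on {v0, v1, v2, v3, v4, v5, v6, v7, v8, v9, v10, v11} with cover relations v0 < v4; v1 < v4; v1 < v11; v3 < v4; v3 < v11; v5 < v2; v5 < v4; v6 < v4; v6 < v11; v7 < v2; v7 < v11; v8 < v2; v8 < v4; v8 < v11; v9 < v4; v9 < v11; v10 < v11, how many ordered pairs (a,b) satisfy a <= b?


The order relation is {(a,b) : a <= b}, reflexive so it includes (a,a).
Examples: (v0,v0), (v0,v4), (v1,v1), (v1,v11), (v1,v4), ...
Total ordered pairs: 29


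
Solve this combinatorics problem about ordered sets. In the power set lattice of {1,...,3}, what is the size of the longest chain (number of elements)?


A chain is a totally ordered subset; we count the number of elements in a maximum chain.
Compute, for each element x, the size of the longest chain ending at x:
  {}: 1
  {1}: 2
  {2}: 2
  {3}: 2
  {1,2}: 3
  {1,3}: 3
  ...
A maximum chain: {} < {1} < {1,2} < {1,2,3}
Number of elements in the longest chain: 4


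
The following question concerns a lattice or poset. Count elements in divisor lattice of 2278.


Divisors of 2278: [1, 2, 17, 34, 67, 134, 1139, 2278]
Count: 8


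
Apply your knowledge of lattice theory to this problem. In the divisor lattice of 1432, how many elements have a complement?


An element a is complemented if some b has a meet b = bottom, a join b = top.
a is complemented iff gcd(a, n/a)=1, i.e. a is a unitary divisor of 1432.
Complemented elements: 1, 8, 179, 1432
Count: 4


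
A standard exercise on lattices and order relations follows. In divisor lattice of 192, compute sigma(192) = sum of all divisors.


sigma(n) = sum of divisors.
Divisors of 192: [1, 2, 3, 4, 6, 8, 12, 16, 24, 32, 48, 64, 96, 192]
Sum = 508


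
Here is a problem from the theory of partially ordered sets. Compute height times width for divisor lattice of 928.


Height = length of longest chain minus 1; width = size of largest antichain.
A maximum chain: 1 | 29 | 58 | 116 | 232 | 464 | 928  (height 6).
A maximum antichain: {2, 29}  (width 2).
Product = 6 * 2 = 12


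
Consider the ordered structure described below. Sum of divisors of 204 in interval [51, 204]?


Interval [51,204] in divisors of 204: [51, 102, 204]
Sum = 357


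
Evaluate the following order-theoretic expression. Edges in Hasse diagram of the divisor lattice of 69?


A cover relation a -< b holds when a < b with no c strictly between.
Cover relations:
  1 -< 3
  1 -< 23
  3 -< 69
  23 -< 69
Total: 4


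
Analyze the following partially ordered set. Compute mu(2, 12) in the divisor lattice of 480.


In a divisor lattice, mu(a,b) = mu(b/a) where mu is the classical Mobius function.
b/a = 12/2 = 6
Prime factorization of 6: primes [2, 3]
6 is squarefree with 2 prime factor(s), so mu(6) = (-1)^2 = 1


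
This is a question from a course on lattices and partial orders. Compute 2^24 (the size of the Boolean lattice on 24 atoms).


Power set = 2^n.
2^24 = 16777216


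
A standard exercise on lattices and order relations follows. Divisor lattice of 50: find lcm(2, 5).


In a divisor lattice, join = lcm (least common multiple).
gcd(2,5) = 1
lcm(2,5) = 2*5/gcd = 10/1 = 10


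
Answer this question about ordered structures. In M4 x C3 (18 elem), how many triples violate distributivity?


Distributive law: a ^ (b v c) = (a ^ b) v (a ^ c).
Check all 18^3 = 5832 ordered triples (a,b,c).
  e.g. a=(a1,0), b=(a2,0), c=(a3,0): lhs=(a1,0) != rhs=(0,0)
  e.g. a=(a1,0), b=(a2,0), c=(a3,1): lhs=(a1,0) != rhs=(0,0)
Total violating triples: 648


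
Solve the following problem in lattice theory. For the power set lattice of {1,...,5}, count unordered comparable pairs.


A comparable pair {a,b} has a < b or b < a in the order.
Count unordered pairs where one element is strictly below the other.
Examples: {{},{1}}, {{},{2}}, {{},{3}}, {{},{4}}, ...
Total comparable pairs: 211


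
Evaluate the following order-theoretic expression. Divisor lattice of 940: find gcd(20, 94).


In a divisor lattice, meet = gcd (greatest common divisor).
By Euclidean algorithm or factoring: gcd(20,94) = 2


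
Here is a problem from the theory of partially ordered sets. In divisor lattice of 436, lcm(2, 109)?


Join=lcm.
gcd(2,109)=1
lcm=218


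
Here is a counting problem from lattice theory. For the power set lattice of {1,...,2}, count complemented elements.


An element a is complemented if some b has a meet b = bottom, a join b = top.
every subset A has complement S\A, so all elements are complemented.
Complemented elements: {}, {1}, {2}, {1,2}
Count: 4


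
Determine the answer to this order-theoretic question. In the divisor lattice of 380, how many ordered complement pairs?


Complement pair (a,b): a meet b = bottom, a join b = top.
Here: gcd(a,b)=1 and lcm(a,b)=380, i.e. a*b=380 with a,b coprime.
Pairs found: (1,380), (4,95), (5,76), (19,20), ... (4 more)
Total ordered pairs: 8


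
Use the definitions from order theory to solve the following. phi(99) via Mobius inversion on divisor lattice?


phi(n) = n * prod_{p|n} (1 - 1/p).
Prime divisors of 99: [3, 11]
phi(99) = 99 * (1 - 1/3) * (1 - 1/11)
phi(99) = 60


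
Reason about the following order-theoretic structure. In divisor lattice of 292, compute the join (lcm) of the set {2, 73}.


In a divisor lattice, join = lcm (least common multiple).
Compute lcm iteratively: start with first element, then lcm(current, next).
Elements: [2, 73]
lcm(2,73) = 146
Final lcm = 146


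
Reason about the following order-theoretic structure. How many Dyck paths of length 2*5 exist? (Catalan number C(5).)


C(n) = C(2n, n) / (n+1).
C(10, 5) = 252
C(5) = 252 / 6 = 42


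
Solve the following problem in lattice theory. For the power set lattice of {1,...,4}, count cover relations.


A cover relation a -< b holds when a < b with no c strictly between.
Cover relations:
  {} -< {1}
  {} -< {2}
  {} -< {3}
  {} -< {4}
  {1} -< {1,2}
  {1} -< {1,3}
  {1} -< {1,4}
  {2} -< {1,2}
  ...24 more
Total: 32


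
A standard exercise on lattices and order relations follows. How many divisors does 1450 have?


Divisors of 1450: [1, 2, 5, 10, 25, 29, 50, 58, 145, 290, 725, 1450]
Count: 12


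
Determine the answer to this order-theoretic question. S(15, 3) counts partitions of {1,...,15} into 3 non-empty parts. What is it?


S(n,k) = k*S(n-1,k) + S(n-1,k-1).
S(14,3) = 788970, S(14,2) = 8191
S(15,3) = 3*788970 + 8191 = 2366910 + 8191
S(15,3) = 2375101


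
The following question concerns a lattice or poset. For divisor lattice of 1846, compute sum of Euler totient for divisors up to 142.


Divisors of 1846 up to 142: [1, 2, 13, 26, 71, 142]
phi values: [1, 1, 12, 12, 70, 70]
Sum = 166


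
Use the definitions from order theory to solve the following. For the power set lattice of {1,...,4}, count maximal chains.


A maximal chain goes from the minimum element to a maximal element via cover relations.
Counting all min-to-max paths in the cover graph.
Total maximal chains: 24


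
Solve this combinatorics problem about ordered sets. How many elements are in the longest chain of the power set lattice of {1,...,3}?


A chain is a totally ordered subset; we count the number of elements in a maximum chain.
Compute, for each element x, the size of the longest chain ending at x:
  {}: 1
  {1}: 2
  {2}: 2
  {3}: 2
  {1,2}: 3
  {1,3}: 3
  ...
A maximum chain: {} < {1} < {1,2} < {1,2,3}
Number of elements in the longest chain: 4


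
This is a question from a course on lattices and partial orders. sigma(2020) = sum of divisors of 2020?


sigma(n) = sum of divisors.
Divisors of 2020: [1, 2, 4, 5, 10, 20, 101, 202, 404, 505, 1010, 2020]
Sum = 4284


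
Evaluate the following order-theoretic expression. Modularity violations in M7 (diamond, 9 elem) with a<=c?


Modular law: if a <= c then a v (b ^ c) = (a v b) ^ c.
Check all triples (a,b,c) with a <= c among 9 elements.
This lattice is modular (diamonds M_m and their chain-products are modular).
Total violating triples: 0


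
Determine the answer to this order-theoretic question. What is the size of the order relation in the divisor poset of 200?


The order relation is {(a,b) : a <= b}, reflexive so it includes (a,a).
Examples: (1,1), (1,10), (1,100), (1,2), (1,20), ...
Total ordered pairs: 60


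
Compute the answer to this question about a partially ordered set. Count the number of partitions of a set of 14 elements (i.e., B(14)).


B(n) = number of set partitions of an n-element set.
B(n) satisfies the recurrence: B(n+1) = sum_k C(n,k)*B(k).
B(14) = 190899322


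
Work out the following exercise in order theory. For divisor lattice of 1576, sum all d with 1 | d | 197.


Interval [1,197] in divisors of 1576: [1, 197]
Sum = 198


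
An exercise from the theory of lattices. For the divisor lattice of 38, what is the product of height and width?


Height = length of longest chain minus 1; width = size of largest antichain.
A maximum chain: 1 | 19 | 38  (height 2).
A maximum antichain: {2, 19}  (width 2).
Product = 2 * 2 = 4


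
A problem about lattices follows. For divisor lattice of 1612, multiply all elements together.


Divisors of 1612: [1, 2, 4, 13, 26, 31, 52, 62, 124, 403, 806, 1612]
Product = n^(d(n)/2) = 1612^(12/2)
Product = 17546488852414173184


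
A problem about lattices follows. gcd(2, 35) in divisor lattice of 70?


Meet=gcd.
gcd(2,35)=1


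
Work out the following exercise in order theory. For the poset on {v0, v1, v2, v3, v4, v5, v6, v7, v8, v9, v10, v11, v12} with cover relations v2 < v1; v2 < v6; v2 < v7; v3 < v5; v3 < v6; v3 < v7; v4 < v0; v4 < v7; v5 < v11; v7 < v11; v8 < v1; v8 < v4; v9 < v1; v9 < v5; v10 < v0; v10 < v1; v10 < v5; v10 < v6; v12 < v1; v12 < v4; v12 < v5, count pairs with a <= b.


The order relation is {(a,b) : a <= b}, reflexive so it includes (a,a).
Examples: (v0,v0), (v1,v1), (v10,v0), (v10,v1), (v10,v10), ...
Total ordered pairs: 45


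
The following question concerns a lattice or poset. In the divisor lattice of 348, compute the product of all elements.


Divisors of 348: [1, 2, 3, 4, 6, 12, 29, 58, 87, 116, 174, 348]
Product = n^(d(n)/2) = 348^(12/2)
Product = 1776132919332864


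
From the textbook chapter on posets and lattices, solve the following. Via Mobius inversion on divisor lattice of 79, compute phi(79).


phi(n) = n * prod_{p|n} (1 - 1/p).
Prime divisors of 79: [79]
phi(79) = 79 * (1 - 1/79)
phi(79) = 78


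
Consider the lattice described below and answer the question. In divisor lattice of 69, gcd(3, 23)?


Meet=gcd.
gcd(3,23)=1


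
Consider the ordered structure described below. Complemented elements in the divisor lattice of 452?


An element a is complemented if some b has a meet b = bottom, a join b = top.
a is complemented iff gcd(a, n/a)=1, i.e. a is a unitary divisor of 452.
Complemented elements: 1, 4, 113, 452
Count: 4


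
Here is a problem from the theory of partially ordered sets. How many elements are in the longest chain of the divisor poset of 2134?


A chain is a totally ordered subset; we count the number of elements in a maximum chain.
Compute, for each element x, the size of the longest chain ending at x:
  1: 1
  2: 2
  11: 2
  97: 2
  22: 3
  194: 3
  ...
A maximum chain: 1 < 2 < 22 < 2134
Number of elements in the longest chain: 4


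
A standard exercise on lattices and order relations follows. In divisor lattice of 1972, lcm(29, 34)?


Join=lcm.
gcd(29,34)=1
lcm=986


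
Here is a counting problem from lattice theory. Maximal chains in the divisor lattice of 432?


A maximal chain goes from the minimum element to a maximal element via cover relations.
Counting all min-to-max paths in the cover graph.
Total maximal chains: 35


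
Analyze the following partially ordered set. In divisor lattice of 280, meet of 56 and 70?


In a divisor lattice, meet = gcd (greatest common divisor).
By Euclidean algorithm or factoring: gcd(56,70) = 14


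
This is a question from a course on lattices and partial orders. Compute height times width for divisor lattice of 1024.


Height = length of longest chain minus 1; width = size of largest antichain.
A maximum chain: 1 | 2 | 4 | 8 | 16 | 32 | 64 | 128 | 256 | 512 | 1024  (height 10).
A maximum antichain: {1}  (width 1).
Product = 10 * 1 = 10


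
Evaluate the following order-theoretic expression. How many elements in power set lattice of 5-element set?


Power set = 2^n.
2^5 = 32


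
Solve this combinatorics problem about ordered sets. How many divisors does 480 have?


Divisors of 480: [1, 2, 3, 4, 5, 6, 8, 10, 12, 15, 16, 20, 24, 30, 32, 40, 48, 60, 80, 96, 120, 160, 240, 480]
Count: 24


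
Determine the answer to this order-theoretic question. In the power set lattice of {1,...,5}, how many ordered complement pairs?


Complement pair (a,b): a meet b = bottom, a join b = top.
Here: A intersect B = {} and A union B = {1,...,5}.
Pairs found: ({},{1,2,3,4,5}), ({1},{2,3,4,5}), ({2},{1,3,4,5}), ({3},{1,2,4,5}), ... (28 more)
Total ordered pairs: 32


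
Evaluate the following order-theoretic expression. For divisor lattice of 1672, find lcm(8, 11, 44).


In a divisor lattice, join = lcm (least common multiple).
Compute lcm iteratively: start with first element, then lcm(current, next).
Elements: [8, 11, 44]
lcm(8,11) = 88
lcm(88,44) = 88
Final lcm = 88


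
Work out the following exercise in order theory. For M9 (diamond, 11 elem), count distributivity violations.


Distributive law: a ^ (b v c) = (a ^ b) v (a ^ c).
Check all 11^3 = 1331 ordered triples (a,b,c).
  e.g. a=a1, b=a2, c=a3: lhs=a1 != rhs=0
  e.g. a=a1, b=a2, c=a4: lhs=a1 != rhs=0
Total violating triples: 504


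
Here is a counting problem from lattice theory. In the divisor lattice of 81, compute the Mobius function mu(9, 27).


In a divisor lattice, mu(a,b) = mu(b/a) where mu is the classical Mobius function.
b/a = 27/9 = 3
Prime factorization of 3: primes [3]
3 is squarefree with 1 prime factor(s), so mu(3) = (-1)^1 = -1


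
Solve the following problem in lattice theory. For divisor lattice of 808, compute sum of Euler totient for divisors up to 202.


Divisors of 808 up to 202: [1, 2, 4, 8, 101, 202]
phi values: [1, 1, 2, 4, 100, 100]
Sum = 208


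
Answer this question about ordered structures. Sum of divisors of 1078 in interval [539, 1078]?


Interval [539,1078] in divisors of 1078: [539, 1078]
Sum = 1617


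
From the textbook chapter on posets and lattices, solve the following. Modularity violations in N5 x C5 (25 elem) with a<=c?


Modular law: if a <= c then a v (b ^ c) = (a v b) ^ c.
Check all triples (a,b,c) with a <= c among 25 elements.
  e.g. a=(a,0), b=(c,0), c=(b,0): lhs=(a,0) != rhs=(b,0)
  e.g. a=(a,0), b=(c,1), c=(b,0): lhs=(a,0) != rhs=(b,0)
Total violating triples: 75


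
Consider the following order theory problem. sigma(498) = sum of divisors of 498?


sigma(n) = sum of divisors.
Divisors of 498: [1, 2, 3, 6, 83, 166, 249, 498]
Sum = 1008


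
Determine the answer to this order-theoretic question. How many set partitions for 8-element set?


B(n) = number of set partitions of an n-element set.
B(n) satisfies the recurrence: B(n+1) = sum_k C(n,k)*B(k).
B(8) = 4140


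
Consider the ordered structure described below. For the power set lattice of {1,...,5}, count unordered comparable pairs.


A comparable pair {a,b} has a < b or b < a in the order.
Count unordered pairs where one element is strictly below the other.
Examples: {{},{1}}, {{},{2}}, {{},{3}}, {{},{4}}, ...
Total comparable pairs: 211


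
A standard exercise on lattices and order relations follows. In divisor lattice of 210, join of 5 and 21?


In a divisor lattice, join = lcm (least common multiple).
gcd(5,21) = 1
lcm(5,21) = 5*21/gcd = 105/1 = 105


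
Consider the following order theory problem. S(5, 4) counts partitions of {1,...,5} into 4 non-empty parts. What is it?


S(n,k) = k*S(n-1,k) + S(n-1,k-1).
S(4,4) = 1, S(4,3) = 6
S(5,4) = 4*1 + 6 = 4 + 6
S(5,4) = 10


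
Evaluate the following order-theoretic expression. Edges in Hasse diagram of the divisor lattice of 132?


A cover relation a -< b holds when a < b with no c strictly between.
Cover relations:
  1 -< 2
  1 -< 3
  1 -< 11
  2 -< 4
  2 -< 6
  2 -< 22
  3 -< 6
  3 -< 33
  ...12 more
Total: 20


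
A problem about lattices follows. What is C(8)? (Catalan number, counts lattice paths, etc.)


C(n) = C(2n, n) / (n+1).
C(16, 8) = 12870
C(8) = 12870 / 9 = 1430


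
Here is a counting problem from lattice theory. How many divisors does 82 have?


Divisors of 82: [1, 2, 41, 82]
Count: 4


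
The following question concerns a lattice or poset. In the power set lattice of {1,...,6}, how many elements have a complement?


An element a is complemented if some b has a meet b = bottom, a join b = top.
every subset A has complement S\A, so all elements are complemented.
Complemented elements: {}, {1}, {2}, {3}, {4}, {5}, ... (58 more)
Count: 64


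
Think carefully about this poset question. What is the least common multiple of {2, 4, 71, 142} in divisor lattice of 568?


In a divisor lattice, join = lcm (least common multiple).
Compute lcm iteratively: start with first element, then lcm(current, next).
Elements: [2, 4, 71, 142]
lcm(2,4) = 4
lcm(4,71) = 284
lcm(284,142) = 284
Final lcm = 284


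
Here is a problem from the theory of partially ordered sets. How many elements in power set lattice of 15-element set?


Power set = 2^n.
2^15 = 32768


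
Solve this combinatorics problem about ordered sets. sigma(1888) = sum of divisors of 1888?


sigma(n) = sum of divisors.
Divisors of 1888: [1, 2, 4, 8, 16, 32, 59, 118, 236, 472, 944, 1888]
Sum = 3780


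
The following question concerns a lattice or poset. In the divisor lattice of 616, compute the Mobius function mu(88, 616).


In a divisor lattice, mu(a,b) = mu(b/a) where mu is the classical Mobius function.
b/a = 616/88 = 7
Prime factorization of 7: primes [7]
7 is squarefree with 1 prime factor(s), so mu(7) = (-1)^1 = -1


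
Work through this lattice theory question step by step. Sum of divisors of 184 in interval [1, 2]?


Interval [1,2] in divisors of 184: [1, 2]
Sum = 3


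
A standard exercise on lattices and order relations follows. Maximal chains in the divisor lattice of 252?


A maximal chain goes from the minimum element to a maximal element via cover relations.
Counting all min-to-max paths in the cover graph.
Total maximal chains: 30


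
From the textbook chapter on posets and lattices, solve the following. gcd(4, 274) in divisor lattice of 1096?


Meet=gcd.
gcd(4,274)=2


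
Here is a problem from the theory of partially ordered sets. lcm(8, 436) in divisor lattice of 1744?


Join=lcm.
gcd(8,436)=4
lcm=872


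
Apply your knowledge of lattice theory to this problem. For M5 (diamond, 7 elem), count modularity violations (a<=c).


Modular law: if a <= c then a v (b ^ c) = (a v b) ^ c.
Check all triples (a,b,c) with a <= c among 7 elements.
This lattice is modular (diamonds M_m and their chain-products are modular).
Total violating triples: 0


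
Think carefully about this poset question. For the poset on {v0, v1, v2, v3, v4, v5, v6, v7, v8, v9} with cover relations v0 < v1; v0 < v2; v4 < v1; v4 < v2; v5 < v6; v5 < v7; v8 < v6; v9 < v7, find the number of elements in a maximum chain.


A chain is a totally ordered subset; we count the number of elements in a maximum chain.
Compute, for each element x, the size of the longest chain ending at x:
  v0: 1
  v3: 1
  v4: 1
  v5: 1
  v8: 1
  v9: 1
  ...
A maximum chain: v0 < v1
Number of elements in the longest chain: 2


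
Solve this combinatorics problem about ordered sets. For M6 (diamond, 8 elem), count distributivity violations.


Distributive law: a ^ (b v c) = (a ^ b) v (a ^ c).
Check all 8^3 = 512 ordered triples (a,b,c).
  e.g. a=a1, b=a2, c=a3: lhs=a1 != rhs=0
  e.g. a=a1, b=a2, c=a4: lhs=a1 != rhs=0
Total violating triples: 120


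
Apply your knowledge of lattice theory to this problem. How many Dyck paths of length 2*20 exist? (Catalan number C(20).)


C(n) = C(2n, n) / (n+1).
C(40, 20) = 137846528820
C(20) = 137846528820 / 21 = 6564120420


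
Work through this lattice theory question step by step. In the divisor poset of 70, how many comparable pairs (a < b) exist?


A comparable pair {a,b} has a < b or b < a in the order.
Count unordered pairs where one element is strictly below the other.
Examples: {1,2}, {1,5}, {1,7}, {1,10}, ...
Total comparable pairs: 19


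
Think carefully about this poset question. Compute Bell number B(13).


B(n) = number of set partitions of an n-element set.
B(n) satisfies the recurrence: B(n+1) = sum_k C(n,k)*B(k).
B(13) = 27644437


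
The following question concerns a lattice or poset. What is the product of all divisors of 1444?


Divisors of 1444: [1, 2, 4, 19, 38, 76, 361, 722, 1444]
Product = n^(d(n)/2) = 1444^(9/2)
Product = 165216101262848


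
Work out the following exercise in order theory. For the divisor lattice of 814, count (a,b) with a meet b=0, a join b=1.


Complement pair (a,b): a meet b = bottom, a join b = top.
Here: gcd(a,b)=1 and lcm(a,b)=814, i.e. a*b=814 with a,b coprime.
Pairs found: (1,814), (2,407), (11,74), (22,37), ... (4 more)
Total ordered pairs: 8


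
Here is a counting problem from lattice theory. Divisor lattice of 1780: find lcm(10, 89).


In a divisor lattice, join = lcm (least common multiple).
gcd(10,89) = 1
lcm(10,89) = 10*89/gcd = 890/1 = 890


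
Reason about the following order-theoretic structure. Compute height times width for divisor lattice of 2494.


Height = length of longest chain minus 1; width = size of largest antichain.
A maximum chain: 1 | 43 | 1247 | 2494  (height 3).
A maximum antichain: {2, 29, 43}  (width 3).
Product = 3 * 3 = 9


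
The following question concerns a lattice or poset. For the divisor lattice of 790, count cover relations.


A cover relation a -< b holds when a < b with no c strictly between.
Cover relations:
  1 -< 2
  1 -< 5
  1 -< 79
  2 -< 10
  2 -< 158
  5 -< 10
  5 -< 395
  10 -< 790
  ...4 more
Total: 12


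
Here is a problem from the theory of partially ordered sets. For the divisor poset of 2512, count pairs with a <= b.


The order relation is {(a,b) : a <= b}, reflexive so it includes (a,a).
Examples: (1,1), (1,1256), (1,157), (1,16), (1,2), ...
Total ordered pairs: 45


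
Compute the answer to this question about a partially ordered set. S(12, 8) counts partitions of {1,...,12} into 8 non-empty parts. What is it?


S(n,k) = k*S(n-1,k) + S(n-1,k-1).
S(11,8) = 11880, S(11,7) = 63987
S(12,8) = 8*11880 + 63987 = 95040 + 63987
S(12,8) = 159027


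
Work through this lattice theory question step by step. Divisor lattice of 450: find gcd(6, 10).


In a divisor lattice, meet = gcd (greatest common divisor).
By Euclidean algorithm or factoring: gcd(6,10) = 2


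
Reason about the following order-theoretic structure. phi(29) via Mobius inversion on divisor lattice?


phi(n) = n * prod_{p|n} (1 - 1/p).
Prime divisors of 29: [29]
phi(29) = 29 * (1 - 1/29)
phi(29) = 28


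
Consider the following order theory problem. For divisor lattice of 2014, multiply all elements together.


Divisors of 2014: [1, 2, 19, 38, 53, 106, 1007, 2014]
Product = n^(d(n)/2) = 2014^(8/2)
Product = 16452725990416


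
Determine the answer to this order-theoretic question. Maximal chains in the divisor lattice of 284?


A maximal chain goes from the minimum element to a maximal element via cover relations.
Counting all min-to-max paths in the cover graph.
Total maximal chains: 3


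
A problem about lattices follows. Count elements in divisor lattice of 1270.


Divisors of 1270: [1, 2, 5, 10, 127, 254, 635, 1270]
Count: 8


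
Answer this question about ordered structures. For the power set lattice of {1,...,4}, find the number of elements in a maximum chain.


A chain is a totally ordered subset; we count the number of elements in a maximum chain.
Compute, for each element x, the size of the longest chain ending at x:
  {}: 1
  {1}: 2
  {2}: 2
  {3}: 2
  {4}: 2
  {1,2}: 3
  ...
A maximum chain: {} < {1} < {1,2} < {1,2,3} < {1,2,3,4}
Number of elements in the longest chain: 5


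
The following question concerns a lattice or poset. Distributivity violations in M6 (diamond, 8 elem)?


Distributive law: a ^ (b v c) = (a ^ b) v (a ^ c).
Check all 8^3 = 512 ordered triples (a,b,c).
  e.g. a=a1, b=a2, c=a3: lhs=a1 != rhs=0
  e.g. a=a1, b=a2, c=a4: lhs=a1 != rhs=0
Total violating triples: 120


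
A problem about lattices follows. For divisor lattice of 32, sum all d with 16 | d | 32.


Interval [16,32] in divisors of 32: [16, 32]
Sum = 48


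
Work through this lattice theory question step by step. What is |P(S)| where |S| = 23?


Power set = 2^n.
2^23 = 8388608


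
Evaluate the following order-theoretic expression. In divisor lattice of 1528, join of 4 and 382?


In a divisor lattice, join = lcm (least common multiple).
gcd(4,382) = 2
lcm(4,382) = 4*382/gcd = 1528/2 = 764


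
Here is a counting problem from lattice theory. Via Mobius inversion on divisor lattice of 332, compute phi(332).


phi(n) = n * prod_{p|n} (1 - 1/p).
Prime divisors of 332: [2, 83]
phi(332) = 332 * (1 - 1/2) * (1 - 1/83)
phi(332) = 164


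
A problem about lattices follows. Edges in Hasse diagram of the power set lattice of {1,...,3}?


A cover relation a -< b holds when a < b with no c strictly between.
Cover relations:
  {} -< {1}
  {} -< {2}
  {} -< {3}
  {1} -< {1,2}
  {1} -< {1,3}
  {2} -< {1,2}
  {2} -< {2,3}
  {3} -< {1,3}
  ...4 more
Total: 12


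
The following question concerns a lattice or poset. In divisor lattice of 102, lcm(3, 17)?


Join=lcm.
gcd(3,17)=1
lcm=51


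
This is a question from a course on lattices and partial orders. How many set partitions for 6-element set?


B(n) = number of set partitions of an n-element set.
B(n) satisfies the recurrence: B(n+1) = sum_k C(n,k)*B(k).
B(6) = 203


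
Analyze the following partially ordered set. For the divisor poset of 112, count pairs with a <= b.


The order relation is {(a,b) : a <= b}, reflexive so it includes (a,a).
Examples: (1,1), (1,112), (1,14), (1,16), (1,2), ...
Total ordered pairs: 45


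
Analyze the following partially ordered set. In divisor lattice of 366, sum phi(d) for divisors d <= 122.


Divisors of 366 up to 122: [1, 2, 3, 6, 61, 122]
phi values: [1, 1, 2, 2, 60, 60]
Sum = 126


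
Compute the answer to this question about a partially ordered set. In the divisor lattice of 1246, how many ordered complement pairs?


Complement pair (a,b): a meet b = bottom, a join b = top.
Here: gcd(a,b)=1 and lcm(a,b)=1246, i.e. a*b=1246 with a,b coprime.
Pairs found: (1,1246), (2,623), (7,178), (14,89), ... (4 more)
Total ordered pairs: 8


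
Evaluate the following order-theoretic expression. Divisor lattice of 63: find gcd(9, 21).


In a divisor lattice, meet = gcd (greatest common divisor).
By Euclidean algorithm or factoring: gcd(9,21) = 3


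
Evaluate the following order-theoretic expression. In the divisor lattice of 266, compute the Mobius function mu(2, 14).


In a divisor lattice, mu(a,b) = mu(b/a) where mu is the classical Mobius function.
b/a = 14/2 = 7
Prime factorization of 7: primes [7]
7 is squarefree with 1 prime factor(s), so mu(7) = (-1)^1 = -1


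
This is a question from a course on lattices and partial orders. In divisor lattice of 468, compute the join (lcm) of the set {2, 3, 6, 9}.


In a divisor lattice, join = lcm (least common multiple).
Compute lcm iteratively: start with first element, then lcm(current, next).
Elements: [2, 3, 6, 9]
lcm(2,3) = 6
lcm(6,6) = 6
lcm(6,9) = 18
Final lcm = 18


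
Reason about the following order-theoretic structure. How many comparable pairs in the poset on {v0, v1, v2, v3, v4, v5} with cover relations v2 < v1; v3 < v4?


A comparable pair {a,b} has a < b or b < a in the order.
Count unordered pairs where one element is strictly below the other.
Examples: {v1,v2}, {v3,v4}
Total comparable pairs: 2


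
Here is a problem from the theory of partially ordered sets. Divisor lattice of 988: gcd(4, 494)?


Meet=gcd.
gcd(4,494)=2


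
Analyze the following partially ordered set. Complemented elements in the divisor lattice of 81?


An element a is complemented if some b has a meet b = bottom, a join b = top.
a is complemented iff gcd(a, n/a)=1, i.e. a is a unitary divisor of 81.
Complemented elements: 1, 81
Count: 2


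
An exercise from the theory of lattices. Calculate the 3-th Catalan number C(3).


C(n) = C(2n, n) / (n+1).
C(6, 3) = 20
C(3) = 20 / 4 = 5


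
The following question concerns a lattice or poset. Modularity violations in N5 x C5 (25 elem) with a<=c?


Modular law: if a <= c then a v (b ^ c) = (a v b) ^ c.
Check all triples (a,b,c) with a <= c among 25 elements.
  e.g. a=(a,0), b=(c,0), c=(b,0): lhs=(a,0) != rhs=(b,0)
  e.g. a=(a,0), b=(c,1), c=(b,0): lhs=(a,0) != rhs=(b,0)
Total violating triples: 75
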